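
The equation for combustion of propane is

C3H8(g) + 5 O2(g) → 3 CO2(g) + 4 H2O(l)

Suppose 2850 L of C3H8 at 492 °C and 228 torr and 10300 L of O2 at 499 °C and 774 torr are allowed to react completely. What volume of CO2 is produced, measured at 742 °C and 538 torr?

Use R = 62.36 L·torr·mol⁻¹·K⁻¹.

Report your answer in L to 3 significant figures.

n(C3H8) = PV/RT = (228 × 2850) / (62.36 × 765.15) = 13.62 mol
n(O2) = PV/RT = (774 × 10300) / (62.36 × 772.15) = 165.6 mol
For 13.62 mol C3H8, stoichiometry requires (5/1) × 13.62 = 68.10 mol O2; 165.6 mol is available, so C3H8 is limiting.
n(CO2) = (3/1) × 13.62 = 40.86 mol
V(CO2) = nRT/P = 40.86 × 62.36 × 1015.15 / 538 = 4808 L

4810 L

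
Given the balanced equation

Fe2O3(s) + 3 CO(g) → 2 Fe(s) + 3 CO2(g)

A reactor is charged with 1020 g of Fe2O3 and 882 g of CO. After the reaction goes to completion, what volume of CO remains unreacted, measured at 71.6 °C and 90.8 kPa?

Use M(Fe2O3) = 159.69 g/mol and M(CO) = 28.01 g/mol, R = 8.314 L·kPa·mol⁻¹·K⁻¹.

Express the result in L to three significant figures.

n(Fe2O3) = 1020 / 159.69 = 6.387 mol
n(CO) = 882 / 28.01 = 31.49 mol
For 6.387 mol Fe2O3, stoichiometry requires (3/1) × 6.387 = 19.16 mol CO; 31.49 mol is available, so Fe2O3 is limiting.
n(CO) consumed = (3/1) × 6.387 = 19.16 mol; remaining = 31.49 − 19.16 = 12.33 mol
V(CO) = nRT/P = 12.33 × 8.314 × 344.75 / 90.8 = 389.2 L

389 L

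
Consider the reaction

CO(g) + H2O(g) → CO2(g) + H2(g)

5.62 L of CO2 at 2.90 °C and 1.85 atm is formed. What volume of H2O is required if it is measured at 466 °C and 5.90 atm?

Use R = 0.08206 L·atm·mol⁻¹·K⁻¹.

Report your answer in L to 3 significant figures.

n(CO2) = PV/RT = (1.85 × 5.62) / (0.08206 × 276.05) = 0.4590 mol
n(H2O) = (1/1) × 0.4590 = 0.4590 mol
V = nRT/P = 0.4590 × 0.08206 × 739.15 / 5.90 = 4.719 L

4.72 L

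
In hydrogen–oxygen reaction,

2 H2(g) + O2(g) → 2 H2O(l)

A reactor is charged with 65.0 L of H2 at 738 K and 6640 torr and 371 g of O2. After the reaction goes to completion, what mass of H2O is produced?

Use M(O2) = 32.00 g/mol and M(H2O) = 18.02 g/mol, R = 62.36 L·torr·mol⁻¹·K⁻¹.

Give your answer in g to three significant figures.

n(H2) = PV/RT = (6640 × 65.0) / (62.36 × 738) = 9.378 mol
n(O2) = 371 / 32.00 = 11.59 mol
For 9.378 mol H2, stoichiometry requires (1/2) × 9.378 = 4.689 mol O2; 11.59 mol is available, so H2 is limiting.
n(H2O) = (2/2) × 9.378 = 9.378 mol
m(H2O) = 9.378 × 18.02 = 169.0 g

169 g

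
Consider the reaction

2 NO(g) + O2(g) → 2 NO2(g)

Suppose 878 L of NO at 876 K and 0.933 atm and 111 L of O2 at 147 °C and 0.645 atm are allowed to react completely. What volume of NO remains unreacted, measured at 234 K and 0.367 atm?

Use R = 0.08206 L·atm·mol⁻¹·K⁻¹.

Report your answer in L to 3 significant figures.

n(NO) = PV/RT = (0.933 × 878) / (0.08206 × 876) = 11.40 mol
n(O2) = PV/RT = (0.645 × 111) / (0.08206 × 420.15) = 2.077 mol
For 11.40 mol NO, stoichiometry requires (1/2) × 11.40 = 5.700 mol O2; 2.077 mol is available, so O2 is limiting.
n(NO) consumed = (2/1) × 2.077 = 4.154 mol; remaining = 11.40 − 4.154 = 7.246 mol
V(NO) = nRT/P = 7.246 × 0.08206 × 234 / 0.367 = 379.1 L

379 L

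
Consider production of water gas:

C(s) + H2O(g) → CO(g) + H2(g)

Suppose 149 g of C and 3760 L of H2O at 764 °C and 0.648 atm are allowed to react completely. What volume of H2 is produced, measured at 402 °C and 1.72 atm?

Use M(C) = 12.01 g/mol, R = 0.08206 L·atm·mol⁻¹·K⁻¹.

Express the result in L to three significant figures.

400 L

n(C) = 149 / 12.01 = 12.41 mol
n(H2O) = PV/RT = (0.648 × 3760) / (0.08206 × 1037.15) = 28.63 mol
For 12.41 mol C, stoichiometry requires (1/1) × 12.41 = 12.41 mol H2O; 28.63 mol is available, so C is limiting.
n(H2) = (1/1) × 12.41 = 12.41 mol
V(H2) = nRT/P = 12.41 × 0.08206 × 675.15 / 1.72 = 399.7 L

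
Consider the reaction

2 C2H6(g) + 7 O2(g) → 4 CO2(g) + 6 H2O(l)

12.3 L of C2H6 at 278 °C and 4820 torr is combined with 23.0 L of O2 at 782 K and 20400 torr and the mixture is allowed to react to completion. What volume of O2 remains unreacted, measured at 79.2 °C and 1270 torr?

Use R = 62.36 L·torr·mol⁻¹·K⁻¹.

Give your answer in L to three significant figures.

62.0 L

n(C2H6) = PV/RT = (4820 × 12.3) / (62.36 × 551.15) = 1.725 mol
n(O2) = PV/RT = (20400 × 23.0) / (62.36 × 782) = 9.622 mol
For 1.725 mol C2H6, stoichiometry requires (7/2) × 1.725 = 6.038 mol O2; 9.622 mol is available, so C2H6 is limiting.
n(O2) consumed = (7/2) × 1.725 = 6.038 mol; remaining = 9.622 − 6.038 = 3.584 mol
V(O2) = nRT/P = 3.584 × 62.36 × 352.35 / 1270 = 62.01 L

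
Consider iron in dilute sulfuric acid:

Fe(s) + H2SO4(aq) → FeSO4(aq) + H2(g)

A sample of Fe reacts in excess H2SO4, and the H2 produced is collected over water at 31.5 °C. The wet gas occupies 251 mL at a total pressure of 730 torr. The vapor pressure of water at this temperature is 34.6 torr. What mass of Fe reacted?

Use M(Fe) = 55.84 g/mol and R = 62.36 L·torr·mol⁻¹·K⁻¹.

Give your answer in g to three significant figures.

0.513 g

P(H2) = 730 − 34.6 = 695.4 torr
n(H2) = PV/RT = (695.4 × 0.2510) / (62.36 × 304.65) = 0.009188 mol
n(Fe) = (1/1) × 0.009188 = 0.009188 mol
m(Fe) = 0.009188 × 55.84 = 0.5131 g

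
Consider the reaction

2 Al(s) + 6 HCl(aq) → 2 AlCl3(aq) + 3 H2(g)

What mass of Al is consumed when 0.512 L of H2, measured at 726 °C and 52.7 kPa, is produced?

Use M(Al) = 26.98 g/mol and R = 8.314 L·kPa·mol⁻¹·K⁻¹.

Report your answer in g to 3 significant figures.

n(H2) = PV/RT = (52.7 × 0.512) / (8.314 × 999.15) = 0.003248 mol
n(Al) = (2/3) × 0.003248 = 0.002165 mol
m(Al) = 0.002165 × 26.98 = 0.05841 g

0.0584 g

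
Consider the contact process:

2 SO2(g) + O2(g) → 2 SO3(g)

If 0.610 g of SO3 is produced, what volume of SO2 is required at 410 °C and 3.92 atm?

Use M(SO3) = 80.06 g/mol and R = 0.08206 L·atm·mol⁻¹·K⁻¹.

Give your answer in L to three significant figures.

n(SO3) = 0.6100 / 80.06 = 0.007619 mol
n(SO2) = (2/2) × 0.007619 = 0.007619 mol
V = nRT/P = 0.007619 × 0.08206 × 683.15 / 3.92 = 0.1090 L

0.109 L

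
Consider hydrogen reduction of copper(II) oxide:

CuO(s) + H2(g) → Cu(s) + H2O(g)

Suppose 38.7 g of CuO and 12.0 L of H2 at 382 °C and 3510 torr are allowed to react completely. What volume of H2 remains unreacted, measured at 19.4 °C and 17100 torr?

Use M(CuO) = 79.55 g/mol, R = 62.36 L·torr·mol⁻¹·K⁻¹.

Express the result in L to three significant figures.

0.581 L

n(CuO) = 38.7 / 79.55 = 0.4865 mol
n(H2) = PV/RT = (3510 × 12.0) / (62.36 × 655.15) = 1.031 mol
For 0.4865 mol CuO, stoichiometry requires (1/1) × 0.4865 = 0.4865 mol H2; 1.031 mol is available, so CuO is limiting.
n(H2) consumed = (1/1) × 0.4865 = 0.4865 mol; remaining = 1.031 − 0.4865 = 0.5445 mol
V(H2) = nRT/P = 0.5445 × 62.36 × 292.55 / 17100 = 0.5809 L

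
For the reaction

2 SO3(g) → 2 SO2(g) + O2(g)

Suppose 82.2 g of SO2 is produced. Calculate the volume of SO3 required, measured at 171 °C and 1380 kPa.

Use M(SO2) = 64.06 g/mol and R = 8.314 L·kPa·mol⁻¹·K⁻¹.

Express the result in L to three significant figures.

3.43 L

n(SO2) = 82.20 / 64.06 = 1.283 mol
n(SO3) = (2/2) × 1.283 = 1.283 mol
V = nRT/P = 1.283 × 8.314 × 444.15 / 1380 = 3.433 L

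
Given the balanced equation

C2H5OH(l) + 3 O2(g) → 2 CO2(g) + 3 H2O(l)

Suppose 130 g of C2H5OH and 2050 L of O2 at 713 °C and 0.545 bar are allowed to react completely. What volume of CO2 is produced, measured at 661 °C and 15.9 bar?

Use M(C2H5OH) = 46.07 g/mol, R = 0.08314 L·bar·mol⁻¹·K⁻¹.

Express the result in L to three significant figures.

27.6 L

n(C2H5OH) = 130 / 46.07 = 2.822 mol
n(O2) = PV/RT = (0.545 × 2050) / (0.08314 × 986.15) = 13.63 mol
For 2.822 mol C2H5OH, stoichiometry requires (3/1) × 2.822 = 8.466 mol O2; 13.63 mol is available, so C2H5OH is limiting.
n(CO2) = (2/1) × 2.822 = 5.644 mol
V(CO2) = nRT/P = 5.644 × 0.08314 × 934.15 / 15.9 = 27.57 L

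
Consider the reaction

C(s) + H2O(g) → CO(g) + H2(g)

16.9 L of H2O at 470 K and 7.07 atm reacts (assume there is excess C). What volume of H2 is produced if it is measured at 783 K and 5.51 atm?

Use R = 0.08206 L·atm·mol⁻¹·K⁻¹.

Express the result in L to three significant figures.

36.1 L

n(H2O) = PV/RT = (7.07 × 16.9) / (0.08206 × 470) = 3.098 mol
n(H2) = (1/1) × 3.098 = 3.098 mol
V = nRT/P = 3.098 × 0.08206 × 783 / 5.51 = 36.13 L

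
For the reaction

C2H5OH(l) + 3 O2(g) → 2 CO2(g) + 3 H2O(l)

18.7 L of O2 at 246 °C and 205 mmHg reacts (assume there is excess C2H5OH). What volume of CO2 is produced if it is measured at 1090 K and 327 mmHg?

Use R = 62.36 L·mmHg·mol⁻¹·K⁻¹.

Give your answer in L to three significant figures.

16.4 L

n(O2) = PV/RT = (205 × 18.7) / (62.36 × 519.15) = 0.1184 mol
n(CO2) = (2/3) × 0.1184 = 0.07893 mol
V = nRT/P = 0.07893 × 62.36 × 1090 / 327 = 16.41 L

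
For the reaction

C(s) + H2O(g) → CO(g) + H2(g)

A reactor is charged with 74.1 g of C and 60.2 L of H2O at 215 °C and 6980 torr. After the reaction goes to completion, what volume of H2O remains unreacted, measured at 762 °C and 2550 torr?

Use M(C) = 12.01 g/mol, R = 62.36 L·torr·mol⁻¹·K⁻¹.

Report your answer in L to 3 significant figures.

193 L

n(C) = 74.1 / 12.01 = 6.170 mol
n(H2O) = PV/RT = (6980 × 60.2) / (62.36 × 488.15) = 13.80 mol
For 6.170 mol C, stoichiometry requires (1/1) × 6.170 = 6.170 mol H2O; 13.80 mol is available, so C is limiting.
n(H2O) consumed = (1/1) × 6.170 = 6.170 mol; remaining = 13.80 − 6.170 = 7.630 mol
V(H2O) = nRT/P = 7.630 × 62.36 × 1035.15 / 2550 = 193.1 L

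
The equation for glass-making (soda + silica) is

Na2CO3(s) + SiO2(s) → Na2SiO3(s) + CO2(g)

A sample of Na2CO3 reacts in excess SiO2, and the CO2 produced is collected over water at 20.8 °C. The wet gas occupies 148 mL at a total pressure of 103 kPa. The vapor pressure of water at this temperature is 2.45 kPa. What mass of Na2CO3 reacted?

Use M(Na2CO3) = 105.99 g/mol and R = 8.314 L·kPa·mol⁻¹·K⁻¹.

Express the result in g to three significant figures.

P(CO2) = 103 − 2.45 = 100.5 kPa
n(CO2) = PV/RT = (100.5 × 0.1480) / (8.314 × 293.95) = 0.006086 mol
n(Na2CO3) = (1/1) × 0.006086 = 0.006086 mol
m(Na2CO3) = 0.006086 × 105.99 = 0.6451 g

0.645 g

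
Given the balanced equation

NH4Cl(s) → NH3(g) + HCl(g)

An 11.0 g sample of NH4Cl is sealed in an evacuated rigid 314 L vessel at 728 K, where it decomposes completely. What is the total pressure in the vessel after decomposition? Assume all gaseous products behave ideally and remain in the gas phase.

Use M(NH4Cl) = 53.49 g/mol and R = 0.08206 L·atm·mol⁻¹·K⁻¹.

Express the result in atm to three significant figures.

0.0782 atm

n(NH4Cl) = 11.0 / 53.49 = 0.2056 mol
n(gas produced) = (2/1) × 0.2056 = 0.4112 mol
P = nRT/V = 0.4112 × 0.08206 × 728 / 314 = 0.07823 atm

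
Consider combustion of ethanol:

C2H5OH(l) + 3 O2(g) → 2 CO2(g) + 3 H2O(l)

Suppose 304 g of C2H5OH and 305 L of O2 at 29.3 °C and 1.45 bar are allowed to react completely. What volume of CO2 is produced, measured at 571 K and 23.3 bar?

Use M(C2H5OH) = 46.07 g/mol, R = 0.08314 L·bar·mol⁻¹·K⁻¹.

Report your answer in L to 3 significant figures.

n(C2H5OH) = 304 / 46.07 = 6.599 mol
n(O2) = PV/RT = (1.45 × 305) / (0.08314 × 302.45) = 17.59 mol
For 6.599 mol C2H5OH, stoichiometry requires (3/1) × 6.599 = 19.80 mol O2; 17.59 mol is available, so O2 is limiting.
n(CO2) = (2/3) × 17.59 = 11.73 mol
V(CO2) = nRT/P = 11.73 × 0.08314 × 571 / 23.3 = 23.90 L

23.9 L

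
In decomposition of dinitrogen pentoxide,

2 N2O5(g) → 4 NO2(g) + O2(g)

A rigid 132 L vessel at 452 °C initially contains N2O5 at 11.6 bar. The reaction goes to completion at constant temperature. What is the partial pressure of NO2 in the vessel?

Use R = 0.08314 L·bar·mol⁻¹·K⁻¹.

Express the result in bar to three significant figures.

n(N2O5)₀ = PV/RT = (11.6 × 132) / (0.08314 × 725.15) = 25.40 mol
n(NO2) = (4/2) × 25.40 = 50.80 mol
P(NO2) = nRT/V = 50.80 × 0.08314 × 725.15 / 132 = 23.20 bar

23.2 bar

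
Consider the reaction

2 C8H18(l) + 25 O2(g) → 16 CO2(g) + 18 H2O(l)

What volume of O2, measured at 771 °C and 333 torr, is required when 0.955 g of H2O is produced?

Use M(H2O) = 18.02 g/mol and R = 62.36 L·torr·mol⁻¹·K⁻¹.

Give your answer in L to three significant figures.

14.4 L

n(H2O) = 0.9550 / 18.02 = 0.05300 mol
n(O2) = (25/18) × 0.05300 = 0.07361 mol
V = nRT/P = 0.07361 × 62.36 × 1044.15 / 333 = 14.39 L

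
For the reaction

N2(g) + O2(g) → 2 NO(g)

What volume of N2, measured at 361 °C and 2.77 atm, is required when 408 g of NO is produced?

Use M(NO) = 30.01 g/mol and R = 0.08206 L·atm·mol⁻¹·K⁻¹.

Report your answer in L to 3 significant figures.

n(NO) = 408.0 / 30.01 = 13.60 mol
n(N2) = (1/2) × 13.60 = 6.800 mol
V = nRT/P = 6.800 × 0.08206 × 634.15 / 2.77 = 127.7 L

128 L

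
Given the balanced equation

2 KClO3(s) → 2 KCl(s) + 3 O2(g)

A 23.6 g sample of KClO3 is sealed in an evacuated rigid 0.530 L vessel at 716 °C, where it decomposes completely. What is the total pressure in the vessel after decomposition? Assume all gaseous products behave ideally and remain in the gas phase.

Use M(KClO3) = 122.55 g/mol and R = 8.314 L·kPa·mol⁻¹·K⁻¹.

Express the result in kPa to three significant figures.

n(KClO3) = 23.6 / 122.55 = 0.1926 mol
n(gas produced) = (3/2) × 0.1926 = 0.2889 mol
P = nRT/V = 0.2889 × 8.314 × 989.15 / 0.530 = 4483 kPa

4480 kPa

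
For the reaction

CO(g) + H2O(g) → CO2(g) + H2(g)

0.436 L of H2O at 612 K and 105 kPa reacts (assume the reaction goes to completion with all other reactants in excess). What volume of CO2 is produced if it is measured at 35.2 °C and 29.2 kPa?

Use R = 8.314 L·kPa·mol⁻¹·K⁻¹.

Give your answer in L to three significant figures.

n(H2O) = PV/RT = (105 × 0.436) / (8.314 × 612) = 0.008997 mol
n(CO2) = (1/1) × 0.008997 = 0.008997 mol
V = nRT/P = 0.008997 × 8.314 × 308.35 / 29.2 = 0.7899 L

0.790 L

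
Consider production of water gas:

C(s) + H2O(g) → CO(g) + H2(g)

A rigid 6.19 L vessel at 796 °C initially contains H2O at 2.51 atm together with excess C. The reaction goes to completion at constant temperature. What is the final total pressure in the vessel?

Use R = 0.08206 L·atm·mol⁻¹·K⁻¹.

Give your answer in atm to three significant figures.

Rigid vessel, constant T ⇒ P scales with total gas moles (1 → 2).
P_final = (2/1) × 2.51 = 5.020 atm

5.02 atm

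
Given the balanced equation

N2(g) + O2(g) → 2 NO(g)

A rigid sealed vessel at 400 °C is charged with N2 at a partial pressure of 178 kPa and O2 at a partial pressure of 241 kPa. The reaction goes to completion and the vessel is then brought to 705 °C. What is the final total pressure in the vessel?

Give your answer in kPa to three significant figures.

609 kPa

With V and T fixed, P_i ∝ n_i, so the mole ratios apply directly to partial pressures at 400 °C.
P(O2) required for 178 kPa of N2 = (1/1) × 178 = 178.0 kPa; available 241 kPa, so N2 is limiting.
P(O2) remaining = 241 − (1/1) × 178 = 63.00 kPa
P(gaseous products) = (2)/1 × 178 = 356.0 kPa
P_total at 400 °C = 63.00 + 356.0 = 419.0 kPa
Scaling to 705 °C: P = 419.0 × 978.15/673.15 = 608.8 kPa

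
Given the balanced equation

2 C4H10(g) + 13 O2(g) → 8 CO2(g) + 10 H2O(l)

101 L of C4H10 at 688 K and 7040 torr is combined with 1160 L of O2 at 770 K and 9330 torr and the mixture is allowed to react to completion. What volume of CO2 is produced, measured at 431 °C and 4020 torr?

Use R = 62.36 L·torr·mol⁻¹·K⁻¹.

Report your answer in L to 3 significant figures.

n(C4H10) = PV/RT = (7040 × 101) / (62.36 × 688) = 16.57 mol
n(O2) = PV/RT = (9330 × 1160) / (62.36 × 770) = 225.4 mol
For 16.57 mol C4H10, stoichiometry requires (13/2) × 16.57 = 107.7 mol O2; 225.4 mol is available, so C4H10 is limiting.
n(CO2) = (8/2) × 16.57 = 66.28 mol
V(CO2) = nRT/P = 66.28 × 62.36 × 704.15 / 4020 = 724.0 L

724 L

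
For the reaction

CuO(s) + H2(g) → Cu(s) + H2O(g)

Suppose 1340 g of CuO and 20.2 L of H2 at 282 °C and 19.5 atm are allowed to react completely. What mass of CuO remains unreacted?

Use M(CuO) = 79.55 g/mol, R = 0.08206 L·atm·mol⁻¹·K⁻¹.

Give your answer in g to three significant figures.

n(CuO) = 1340 / 79.55 = 16.84 mol
n(H2) = PV/RT = (19.5 × 20.2) / (0.08206 × 555.15) = 8.647 mol
For 16.84 mol CuO, stoichiometry requires (1/1) × 16.84 = 16.84 mol H2; 8.647 mol is available, so H2 is limiting.
n(CuO) consumed = (1/1) × 8.647 = 8.647 mol; remaining = 16.84 − 8.647 = 8.193 mol
m(CuO) = 8.193 × 79.55 = 651.8 g

652 g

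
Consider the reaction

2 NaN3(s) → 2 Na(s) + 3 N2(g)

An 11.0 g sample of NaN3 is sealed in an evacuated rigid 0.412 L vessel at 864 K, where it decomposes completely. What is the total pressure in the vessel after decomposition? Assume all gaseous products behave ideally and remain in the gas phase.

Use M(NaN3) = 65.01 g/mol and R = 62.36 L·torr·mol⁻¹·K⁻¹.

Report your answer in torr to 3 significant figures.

n(NaN3) = 11.0 / 65.01 = 0.1692 mol
n(gas produced) = (3/2) × 0.1692 = 0.2538 mol
P = nRT/V = 0.2538 × 62.36 × 864 / 0.412 = 33190 torr

33200 torr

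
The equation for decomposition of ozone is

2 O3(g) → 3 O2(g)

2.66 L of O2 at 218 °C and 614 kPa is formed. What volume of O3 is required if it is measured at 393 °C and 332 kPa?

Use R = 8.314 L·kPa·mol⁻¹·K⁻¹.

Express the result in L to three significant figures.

4.45 L

n(O2) = PV/RT = (614 × 2.66) / (8.314 × 491.15) = 0.4000 mol
n(O3) = (2/3) × 0.4000 = 0.2667 mol
V = nRT/P = 0.2667 × 8.314 × 666.15 / 332 = 4.449 L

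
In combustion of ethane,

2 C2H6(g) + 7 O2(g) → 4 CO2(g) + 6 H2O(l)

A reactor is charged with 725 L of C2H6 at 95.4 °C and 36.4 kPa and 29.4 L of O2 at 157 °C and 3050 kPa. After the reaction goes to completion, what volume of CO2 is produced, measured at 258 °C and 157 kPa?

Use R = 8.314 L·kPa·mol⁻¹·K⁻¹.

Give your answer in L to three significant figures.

403 L

n(C2H6) = PV/RT = (36.4 × 725) / (8.314 × 368.55) = 8.613 mol
n(O2) = PV/RT = (3050 × 29.4) / (8.314 × 430.15) = 25.07 mol
For 8.613 mol C2H6, stoichiometry requires (7/2) × 8.613 = 30.15 mol O2; 25.07 mol is available, so O2 is limiting.
n(CO2) = (4/7) × 25.07 = 14.33 mol
V(CO2) = nRT/P = 14.33 × 8.314 × 531.15 / 157 = 403.1 L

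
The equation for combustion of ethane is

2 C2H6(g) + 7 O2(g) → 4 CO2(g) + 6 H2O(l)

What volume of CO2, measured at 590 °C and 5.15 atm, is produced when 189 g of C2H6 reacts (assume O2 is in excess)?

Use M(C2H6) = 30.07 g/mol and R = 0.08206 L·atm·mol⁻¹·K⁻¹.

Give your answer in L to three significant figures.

173 L

n(C2H6) = 189.0 / 30.07 = 6.285 mol
n(CO2) = (4/2) × 6.285 = 12.57 mol
V = nRT/P = 12.57 × 0.08206 × 863.15 / 5.15 = 172.9 L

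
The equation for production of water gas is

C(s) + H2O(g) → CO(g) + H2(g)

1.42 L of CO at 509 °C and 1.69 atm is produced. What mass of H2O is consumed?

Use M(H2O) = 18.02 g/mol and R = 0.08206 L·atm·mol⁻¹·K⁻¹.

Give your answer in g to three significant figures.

n(CO) = PV/RT = (1.69 × 1.42) / (0.08206 × 782.15) = 0.03739 mol
n(H2O) = (1/1) × 0.03739 = 0.03739 mol
m(H2O) = 0.03739 × 18.02 = 0.6738 g

0.674 g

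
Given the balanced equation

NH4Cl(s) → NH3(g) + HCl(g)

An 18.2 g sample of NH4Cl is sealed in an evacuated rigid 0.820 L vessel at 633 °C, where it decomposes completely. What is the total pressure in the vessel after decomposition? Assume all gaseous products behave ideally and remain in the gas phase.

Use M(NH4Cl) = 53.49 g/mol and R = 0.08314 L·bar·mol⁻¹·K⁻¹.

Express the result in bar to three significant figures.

n(NH4Cl) = 18.2 / 53.49 = 0.3403 mol
n(gas produced) = (2/1) × 0.3403 = 0.6806 mol
P = nRT/V = 0.6806 × 0.08314 × 906.15 / 0.820 = 62.53 bar

62.5 bar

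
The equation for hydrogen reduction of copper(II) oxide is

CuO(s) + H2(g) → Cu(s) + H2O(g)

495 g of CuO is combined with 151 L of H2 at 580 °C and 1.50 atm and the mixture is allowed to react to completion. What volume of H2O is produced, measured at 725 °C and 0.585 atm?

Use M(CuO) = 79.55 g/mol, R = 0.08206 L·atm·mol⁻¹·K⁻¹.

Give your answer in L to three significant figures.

453 L

n(CuO) = 495 / 79.55 = 6.223 mol
n(H2) = PV/RT = (1.50 × 151) / (0.08206 × 853.15) = 3.235 mol
For 6.223 mol CuO, stoichiometry requires (1/1) × 6.223 = 6.223 mol H2; 3.235 mol is available, so H2 is limiting.
n(H2O) = (1/1) × 3.235 = 3.235 mol
V(H2O) = nRT/P = 3.235 × 0.08206 × 998.15 / 0.585 = 452.9 L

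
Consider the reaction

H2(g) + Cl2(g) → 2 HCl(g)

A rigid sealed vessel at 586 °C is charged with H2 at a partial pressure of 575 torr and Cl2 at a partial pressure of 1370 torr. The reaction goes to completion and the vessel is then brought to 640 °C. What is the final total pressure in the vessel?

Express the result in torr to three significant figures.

Because the vessel is rigid and T is held at 586 °C, work the stoichiometry in partial pressures (P_i = n_iRT/V).
P(Cl2) required for 575 torr of H2 = (1/1) × 575 = 575.0 torr; available 1370 torr, so H2 is limiting.
P(Cl2) remaining = 1370 − (1/1) × 575 = 795.0 torr
P(gaseous products) = (2)/1 × 575 = 1150 torr
P_total at 586 °C = 795.0 + 1150 = 1945 torr
Scaling to 640 °C: P = 1945 × 913.15/859.15 = 2067 torr

2070 torr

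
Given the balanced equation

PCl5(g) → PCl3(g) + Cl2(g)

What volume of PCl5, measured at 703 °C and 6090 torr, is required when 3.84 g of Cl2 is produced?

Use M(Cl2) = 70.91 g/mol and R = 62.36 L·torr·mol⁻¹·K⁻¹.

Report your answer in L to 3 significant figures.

0.541 L

n(Cl2) = 3.840 / 70.91 = 0.05415 mol
n(PCl5) = (1/1) × 0.05415 = 0.05415 mol
V = nRT/P = 0.05415 × 62.36 × 976.15 / 6090 = 0.5413 L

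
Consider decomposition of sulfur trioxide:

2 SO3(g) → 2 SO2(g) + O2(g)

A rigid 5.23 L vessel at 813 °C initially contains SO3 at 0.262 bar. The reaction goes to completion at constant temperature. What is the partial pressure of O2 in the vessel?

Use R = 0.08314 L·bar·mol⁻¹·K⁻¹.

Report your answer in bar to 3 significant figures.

n(SO3)₀ = PV/RT = (0.262 × 5.23) / (0.08314 × 1086.15) = 0.01517 mol
n(O2) = (1/2) × 0.01517 = 0.007585 mol
P(O2) = nRT/V = 0.007585 × 0.08314 × 1086.15 / 5.23 = 0.1310 bar

0.131 bar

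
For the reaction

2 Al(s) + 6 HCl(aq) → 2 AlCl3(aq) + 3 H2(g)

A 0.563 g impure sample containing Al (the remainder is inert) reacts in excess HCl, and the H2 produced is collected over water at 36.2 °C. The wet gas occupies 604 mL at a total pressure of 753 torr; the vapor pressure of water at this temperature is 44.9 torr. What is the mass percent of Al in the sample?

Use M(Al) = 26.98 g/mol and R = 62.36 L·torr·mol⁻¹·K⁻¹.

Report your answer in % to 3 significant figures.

70.8 %

P(H2) = 753 − 44.9 = 708.1 torr
n(H2) = PV/RT = (708.1 × 0.6040) / (62.36 × 309.35) = 0.02217 mol
n(Al) = (2/3) × 0.02217 = 0.01478 mol
m(Al) = 0.01478 × 26.98 = 0.3988 g
%Al = 0.3988 / 0.563 × 100 = 70.83%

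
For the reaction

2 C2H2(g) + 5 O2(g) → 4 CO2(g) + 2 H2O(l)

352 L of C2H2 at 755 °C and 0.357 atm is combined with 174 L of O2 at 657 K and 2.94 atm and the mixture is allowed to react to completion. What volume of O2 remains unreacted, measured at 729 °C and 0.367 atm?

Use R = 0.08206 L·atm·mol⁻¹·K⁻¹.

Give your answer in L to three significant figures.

1290 L

n(C2H2) = PV/RT = (0.357 × 352) / (0.08206 × 1028.15) = 1.489 mol
n(O2) = PV/RT = (2.94 × 174) / (0.08206 × 657) = 9.489 mol
For 1.489 mol C2H2, stoichiometry requires (5/2) × 1.489 = 3.723 mol O2; 9.489 mol is available, so C2H2 is limiting.
n(O2) consumed = (5/2) × 1.489 = 3.723 mol; remaining = 9.489 − 3.723 = 5.766 mol
V(O2) = nRT/P = 5.766 × 0.08206 × 1002.15 / 0.367 = 1292 L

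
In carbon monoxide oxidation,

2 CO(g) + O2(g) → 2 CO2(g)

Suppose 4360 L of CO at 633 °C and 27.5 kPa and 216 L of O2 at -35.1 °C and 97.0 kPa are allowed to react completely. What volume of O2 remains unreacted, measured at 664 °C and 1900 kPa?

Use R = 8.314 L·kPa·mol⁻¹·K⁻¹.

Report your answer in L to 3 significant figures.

10.8 L

n(CO) = PV/RT = (27.5 × 4360) / (8.314 × 906.15) = 15.92 mol
n(O2) = PV/RT = (97.0 × 216) / (8.314 × 238.05) = 10.59 mol
For 15.92 mol CO, stoichiometry requires (1/2) × 15.92 = 7.960 mol O2; 10.59 mol is available, so CO is limiting.
n(O2) consumed = (1/2) × 15.92 = 7.960 mol; remaining = 10.59 − 7.960 = 2.630 mol
V(O2) = nRT/P = 2.630 × 8.314 × 937.15 / 1900 = 10.79 L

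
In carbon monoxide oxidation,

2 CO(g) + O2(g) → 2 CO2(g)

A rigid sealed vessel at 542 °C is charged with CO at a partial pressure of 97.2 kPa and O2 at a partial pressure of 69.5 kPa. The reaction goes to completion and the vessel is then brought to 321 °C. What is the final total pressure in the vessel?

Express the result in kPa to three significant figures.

Because the vessel is rigid and T is held at 542 °C, work the stoichiometry in partial pressures (P_i = n_iRT/V).
P(O2) required for 97.2 kPa of CO = (1/2) × 97.2 = 48.60 kPa; available 69.5 kPa, so CO is limiting.
P(O2) remaining = 69.5 − (1/2) × 97.2 = 20.90 kPa
P(gaseous products) = (2)/2 × 97.2 = 97.20 kPa
P_total at 542 °C = 20.90 + 97.20 = 118.1 kPa
Scaling to 321 °C: P = 118.1 × 594.15/815.15 = 86.08 kPa

86.1 kPa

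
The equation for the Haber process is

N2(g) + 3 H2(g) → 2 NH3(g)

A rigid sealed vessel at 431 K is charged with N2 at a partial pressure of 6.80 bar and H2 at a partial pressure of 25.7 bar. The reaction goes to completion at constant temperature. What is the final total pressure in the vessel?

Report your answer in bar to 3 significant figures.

18.9 bar

At constant V, partial pressures at 431 K are proportional to moles, so apply stoichiometry directly to pressures.
P(H2) required for 6.80 bar of N2 = (3/1) × 6.80 = 20.40 bar; available 25.7 bar, so N2 is limiting.
P(H2) remaining = 25.7 − (3/1) × 6.80 = 5.300 bar
P(gaseous products) = (2)/1 × 6.80 = 13.60 bar
P_total at 431 K = 5.300 + 13.60 = 18.90 bar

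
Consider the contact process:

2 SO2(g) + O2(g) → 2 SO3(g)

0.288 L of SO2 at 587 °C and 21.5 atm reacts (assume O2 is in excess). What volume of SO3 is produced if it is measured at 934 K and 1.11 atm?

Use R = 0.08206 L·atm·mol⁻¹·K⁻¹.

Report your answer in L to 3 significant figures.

6.06 L

n(SO2) = PV/RT = (21.5 × 0.288) / (0.08206 × 860.15) = 0.08773 mol
n(SO3) = (2/2) × 0.08773 = 0.08773 mol
V = nRT/P = 0.08773 × 0.08206 × 934 / 1.11 = 6.058 L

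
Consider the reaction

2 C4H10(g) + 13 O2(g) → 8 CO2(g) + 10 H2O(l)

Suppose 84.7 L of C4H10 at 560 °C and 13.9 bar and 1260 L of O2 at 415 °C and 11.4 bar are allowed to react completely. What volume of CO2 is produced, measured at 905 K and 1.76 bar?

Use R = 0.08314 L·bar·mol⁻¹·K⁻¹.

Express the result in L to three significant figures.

2910 L

n(C4H10) = PV/RT = (13.9 × 84.7) / (0.08314 × 833.15) = 17.00 mol
n(O2) = PV/RT = (11.4 × 1260) / (0.08314 × 688.15) = 251.1 mol
For 17.00 mol C4H10, stoichiometry requires (13/2) × 17.00 = 110.5 mol O2; 251.1 mol is available, so C4H10 is limiting.
n(CO2) = (8/2) × 17.00 = 68.00 mol
V(CO2) = nRT/P = 68.00 × 0.08314 × 905 / 1.76 = 2907 L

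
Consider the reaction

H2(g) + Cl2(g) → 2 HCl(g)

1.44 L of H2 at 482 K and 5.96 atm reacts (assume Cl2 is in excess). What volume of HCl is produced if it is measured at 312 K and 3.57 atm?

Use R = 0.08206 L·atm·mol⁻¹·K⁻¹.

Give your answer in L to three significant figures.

n(H2) = PV/RT = (5.96 × 1.44) / (0.08206 × 482) = 0.2170 mol
n(HCl) = (2/1) × 0.2170 = 0.4340 mol
V = nRT/P = 0.4340 × 0.08206 × 312 / 3.57 = 3.112 L

3.11 L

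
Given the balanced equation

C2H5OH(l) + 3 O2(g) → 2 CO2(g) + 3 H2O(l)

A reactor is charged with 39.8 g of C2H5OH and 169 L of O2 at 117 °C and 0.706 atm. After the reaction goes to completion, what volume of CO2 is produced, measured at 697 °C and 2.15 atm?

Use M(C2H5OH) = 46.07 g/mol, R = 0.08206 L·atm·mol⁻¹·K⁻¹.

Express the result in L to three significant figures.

n(C2H5OH) = 39.8 / 46.07 = 0.8639 mol
n(O2) = PV/RT = (0.706 × 169) / (0.08206 × 390.15) = 3.727 mol
For 0.8639 mol C2H5OH, stoichiometry requires (3/1) × 0.8639 = 2.592 mol O2; 3.727 mol is available, so C2H5OH is limiting.
n(CO2) = (2/1) × 0.8639 = 1.728 mol
V(CO2) = nRT/P = 1.728 × 0.08206 × 970.15 / 2.15 = 63.98 L

64.0 L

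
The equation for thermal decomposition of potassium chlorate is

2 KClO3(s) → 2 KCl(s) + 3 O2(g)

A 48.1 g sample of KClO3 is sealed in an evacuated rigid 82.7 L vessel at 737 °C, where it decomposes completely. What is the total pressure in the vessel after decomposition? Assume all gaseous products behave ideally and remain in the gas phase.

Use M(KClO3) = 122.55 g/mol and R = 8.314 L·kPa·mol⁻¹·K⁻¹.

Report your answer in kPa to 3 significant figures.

59.8 kPa

n(KClO3) = 48.1 / 122.55 = 0.3925 mol
n(gas produced) = (3/2) × 0.3925 = 0.5887 mol
P = nRT/V = 0.5887 × 8.314 × 1010.15 / 82.7 = 59.78 kPa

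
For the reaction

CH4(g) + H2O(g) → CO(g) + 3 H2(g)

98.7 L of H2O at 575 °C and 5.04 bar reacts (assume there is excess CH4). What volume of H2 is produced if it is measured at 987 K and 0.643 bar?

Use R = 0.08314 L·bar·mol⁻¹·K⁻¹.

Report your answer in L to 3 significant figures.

2700 L

n(H2O) = PV/RT = (5.04 × 98.7) / (0.08314 × 848.15) = 7.054 mol
n(H2) = (3/1) × 7.054 = 21.16 mol
V = nRT/P = 21.16 × 0.08314 × 987 / 0.643 = 2700 L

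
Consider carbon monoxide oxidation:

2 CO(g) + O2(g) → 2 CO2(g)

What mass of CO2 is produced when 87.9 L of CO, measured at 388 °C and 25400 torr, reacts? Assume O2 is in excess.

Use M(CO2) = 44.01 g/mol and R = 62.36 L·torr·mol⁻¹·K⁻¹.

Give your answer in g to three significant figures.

n(CO) = PV/RT = (25400 × 87.9) / (62.36 × 661.15) = 54.15 mol
n(CO2) = (2/2) × 54.15 = 54.15 mol
m(CO2) = 54.15 × 44.01 = 2383 g

2380 g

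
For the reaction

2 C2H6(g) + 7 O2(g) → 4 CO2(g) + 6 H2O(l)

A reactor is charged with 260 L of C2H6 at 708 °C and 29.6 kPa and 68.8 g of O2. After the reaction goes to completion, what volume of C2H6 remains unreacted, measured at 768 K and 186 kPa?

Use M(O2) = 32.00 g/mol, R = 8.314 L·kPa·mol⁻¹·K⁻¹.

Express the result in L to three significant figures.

n(C2H6) = PV/RT = (29.6 × 260) / (8.314 × 981.15) = 0.9435 mol
n(O2) = 68.8 / 32.00 = 2.150 mol
For 0.9435 mol C2H6, stoichiometry requires (7/2) × 0.9435 = 3.302 mol O2; 2.150 mol is available, so O2 is limiting.
n(C2H6) consumed = (2/7) × 2.150 = 0.6143 mol; remaining = 0.9435 − 0.6143 = 0.3292 mol
V(C2H6) = nRT/P = 0.3292 × 8.314 × 768 / 186 = 11.30 L

11.3 L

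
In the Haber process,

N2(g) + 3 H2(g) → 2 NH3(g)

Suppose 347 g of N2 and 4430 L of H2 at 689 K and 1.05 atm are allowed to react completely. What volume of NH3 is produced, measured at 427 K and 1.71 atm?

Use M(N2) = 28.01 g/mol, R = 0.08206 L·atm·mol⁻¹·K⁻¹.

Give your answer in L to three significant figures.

508 L

n(N2) = 347 / 28.01 = 12.39 mol
n(H2) = PV/RT = (1.05 × 4430) / (0.08206 × 689) = 82.27 mol
For 12.39 mol N2, stoichiometry requires (3/1) × 12.39 = 37.17 mol H2; 82.27 mol is available, so N2 is limiting.
n(NH3) = (2/1) × 12.39 = 24.78 mol
V(NH3) = nRT/P = 24.78 × 0.08206 × 427 / 1.71 = 507.8 L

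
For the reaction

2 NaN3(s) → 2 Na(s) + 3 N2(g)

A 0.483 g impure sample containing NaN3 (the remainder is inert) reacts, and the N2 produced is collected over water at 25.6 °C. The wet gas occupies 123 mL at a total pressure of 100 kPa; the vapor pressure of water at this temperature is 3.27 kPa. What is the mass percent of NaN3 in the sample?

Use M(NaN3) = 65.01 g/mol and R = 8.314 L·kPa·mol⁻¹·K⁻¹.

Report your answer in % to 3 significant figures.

43.0 %

P(N2) = 100 − 3.27 = 96.73 kPa
n(N2) = PV/RT = (96.73 × 0.1230) / (8.314 × 298.75) = 0.004790 mol
n(NaN3) = (2/3) × 0.004790 = 0.003193 mol
m(NaN3) = 0.003193 × 65.01 = 0.2076 g
%NaN3 = 0.2076 / 0.483 × 100 = 42.98%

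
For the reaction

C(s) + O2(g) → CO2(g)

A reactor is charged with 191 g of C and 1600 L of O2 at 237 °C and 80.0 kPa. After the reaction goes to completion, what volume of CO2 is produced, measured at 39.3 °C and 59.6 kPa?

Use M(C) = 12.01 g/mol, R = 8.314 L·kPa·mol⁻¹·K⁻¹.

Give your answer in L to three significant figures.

n(C) = 191 / 12.01 = 15.90 mol
n(O2) = PV/RT = (80.0 × 1600) / (8.314 × 510.15) = 30.18 mol
For 15.90 mol C, stoichiometry requires (1/1) × 15.90 = 15.90 mol O2; 30.18 mol is available, so C is limiting.
n(CO2) = (1/1) × 15.90 = 15.90 mol
V(CO2) = nRT/P = 15.90 × 8.314 × 312.45 / 59.6 = 693.0 L

693 L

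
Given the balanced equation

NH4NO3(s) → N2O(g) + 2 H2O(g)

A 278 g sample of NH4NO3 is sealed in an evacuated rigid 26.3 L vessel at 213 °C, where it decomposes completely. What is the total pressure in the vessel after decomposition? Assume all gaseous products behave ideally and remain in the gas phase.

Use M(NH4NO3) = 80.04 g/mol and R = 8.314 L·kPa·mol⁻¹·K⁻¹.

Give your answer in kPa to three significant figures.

n(NH4NO3) = 278 / 80.04 = 3.473 mol
n(gas produced) = (3/1) × 3.473 = 10.42 mol
P = nRT/V = 10.42 × 8.314 × 486.15 / 26.3 = 1601 kPa

1600 kPa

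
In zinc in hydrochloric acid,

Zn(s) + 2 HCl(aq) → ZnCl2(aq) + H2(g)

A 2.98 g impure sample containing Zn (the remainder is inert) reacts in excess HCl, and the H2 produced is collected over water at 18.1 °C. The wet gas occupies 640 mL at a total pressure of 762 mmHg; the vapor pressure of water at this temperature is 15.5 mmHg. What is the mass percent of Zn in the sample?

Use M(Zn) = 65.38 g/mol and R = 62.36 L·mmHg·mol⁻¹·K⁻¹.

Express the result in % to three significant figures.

57.7 %

P(H2) = 762 − 15.5 = 746.5 mmHg
n(H2) = PV/RT = (746.5 × 0.6400) / (62.36 × 291.25) = 0.02630 mol
n(Zn) = (1/1) × 0.02630 = 0.02630 mol
m(Zn) = 0.02630 × 65.38 = 1.719 g
%Zn = 1.719 / 2.98 × 100 = 57.68%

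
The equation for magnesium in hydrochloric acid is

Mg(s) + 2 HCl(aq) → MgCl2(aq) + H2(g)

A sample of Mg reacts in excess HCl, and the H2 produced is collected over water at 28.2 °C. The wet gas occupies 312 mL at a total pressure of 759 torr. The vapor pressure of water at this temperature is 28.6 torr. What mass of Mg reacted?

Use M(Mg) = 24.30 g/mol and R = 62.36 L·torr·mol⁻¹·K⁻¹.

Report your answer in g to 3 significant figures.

0.295 g

P(H2) = 759 − 28.6 = 730.4 torr
n(H2) = PV/RT = (730.4 × 0.3120) / (62.36 × 301.35) = 0.01213 mol
n(Mg) = (1/1) × 0.01213 = 0.01213 mol
m(Mg) = 0.01213 × 24.30 = 0.2948 g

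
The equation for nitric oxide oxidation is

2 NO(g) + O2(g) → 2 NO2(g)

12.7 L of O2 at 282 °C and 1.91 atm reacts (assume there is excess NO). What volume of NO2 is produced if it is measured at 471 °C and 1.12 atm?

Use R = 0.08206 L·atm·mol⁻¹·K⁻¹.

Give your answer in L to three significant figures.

58.1 L

n(O2) = PV/RT = (1.91 × 12.7) / (0.08206 × 555.15) = 0.5325 mol
n(NO2) = (2/1) × 0.5325 = 1.065 mol
V = nRT/P = 1.065 × 0.08206 × 744.15 / 1.12 = 58.07 L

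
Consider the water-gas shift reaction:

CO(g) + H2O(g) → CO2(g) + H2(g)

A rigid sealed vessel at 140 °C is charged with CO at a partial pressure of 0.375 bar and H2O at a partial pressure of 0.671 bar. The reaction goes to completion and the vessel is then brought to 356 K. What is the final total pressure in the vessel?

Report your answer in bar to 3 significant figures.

At constant V, partial pressures at 140 °C are proportional to moles, so apply stoichiometry directly to pressures.
P(H2O) required for 0.375 bar of CO = (1/1) × 0.375 = 0.3750 bar; available 0.671 bar, so CO is limiting.
P(H2O) remaining = 0.671 − (1/1) × 0.375 = 0.2960 bar
P(gaseous products) = (1+1)/1 × 0.375 = 0.7500 bar
P_total at 140 °C = 0.2960 + 0.7500 = 1.046 bar
Scaling to 356 K: P = 1.046 × 356/413.15 = 0.9013 bar

0.901 bar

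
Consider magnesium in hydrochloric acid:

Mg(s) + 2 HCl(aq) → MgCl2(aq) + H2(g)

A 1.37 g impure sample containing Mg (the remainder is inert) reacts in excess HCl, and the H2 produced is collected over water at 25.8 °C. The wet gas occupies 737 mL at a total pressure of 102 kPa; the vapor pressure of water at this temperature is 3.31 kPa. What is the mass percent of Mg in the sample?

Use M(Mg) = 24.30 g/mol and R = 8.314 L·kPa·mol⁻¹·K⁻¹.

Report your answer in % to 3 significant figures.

51.9 %

P(H2) = 102 − 3.31 = 98.69 kPa
n(H2) = PV/RT = (98.69 × 0.7370) / (8.314 × 298.95) = 0.02926 mol
n(Mg) = (1/1) × 0.02926 = 0.02926 mol
m(Mg) = 0.02926 × 24.30 = 0.7110 g
%Mg = 0.7110 / 1.37 × 100 = 51.90%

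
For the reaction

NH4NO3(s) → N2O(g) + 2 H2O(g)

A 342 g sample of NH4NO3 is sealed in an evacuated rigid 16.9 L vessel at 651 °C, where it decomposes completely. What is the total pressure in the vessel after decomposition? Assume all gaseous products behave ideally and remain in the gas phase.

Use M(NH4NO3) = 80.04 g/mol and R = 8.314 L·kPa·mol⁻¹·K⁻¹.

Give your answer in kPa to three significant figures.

n(NH4NO3) = 342 / 80.04 = 4.273 mol
n(gas produced) = (3/1) × 4.273 = 12.82 mol
P = nRT/V = 12.82 × 8.314 × 924.15 / 16.9 = 5828 kPa

5830 kPa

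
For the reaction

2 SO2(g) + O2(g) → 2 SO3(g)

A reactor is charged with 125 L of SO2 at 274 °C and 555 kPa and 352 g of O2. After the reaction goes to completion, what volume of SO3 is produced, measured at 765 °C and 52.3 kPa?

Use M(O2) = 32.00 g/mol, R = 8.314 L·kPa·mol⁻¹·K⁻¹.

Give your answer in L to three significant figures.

n(SO2) = PV/RT = (555 × 125) / (8.314 × 547.15) = 15.25 mol
n(O2) = 352 / 32.00 = 11.00 mol
For 15.25 mol SO2, stoichiometry requires (1/2) × 15.25 = 7.625 mol O2; 11.00 mol is available, so SO2 is limiting.
n(SO3) = (2/2) × 15.25 = 15.25 mol
V(SO3) = nRT/P = 15.25 × 8.314 × 1038.15 / 52.3 = 2517 L

2520 L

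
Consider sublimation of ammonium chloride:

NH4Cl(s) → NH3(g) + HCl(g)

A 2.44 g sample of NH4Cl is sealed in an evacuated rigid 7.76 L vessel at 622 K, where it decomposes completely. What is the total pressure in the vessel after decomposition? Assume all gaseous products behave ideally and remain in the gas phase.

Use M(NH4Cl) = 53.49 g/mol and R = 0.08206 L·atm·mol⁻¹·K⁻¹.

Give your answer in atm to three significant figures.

0.600 atm

n(NH4Cl) = 2.44 / 53.49 = 0.04562 mol
n(gas produced) = (2/1) × 0.04562 = 0.09124 mol
P = nRT/V = 0.09124 × 0.08206 × 622 / 7.76 = 0.6001 atm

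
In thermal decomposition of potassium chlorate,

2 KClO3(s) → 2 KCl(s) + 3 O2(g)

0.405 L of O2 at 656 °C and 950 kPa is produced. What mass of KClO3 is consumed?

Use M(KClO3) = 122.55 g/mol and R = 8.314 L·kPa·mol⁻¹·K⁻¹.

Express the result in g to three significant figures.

n(O2) = PV/RT = (950 × 0.405) / (8.314 × 929.15) = 0.04981 mol
n(KClO3) = (2/3) × 0.04981 = 0.03321 mol
m(KClO3) = 0.03321 × 122.55 = 4.070 g

4.07 g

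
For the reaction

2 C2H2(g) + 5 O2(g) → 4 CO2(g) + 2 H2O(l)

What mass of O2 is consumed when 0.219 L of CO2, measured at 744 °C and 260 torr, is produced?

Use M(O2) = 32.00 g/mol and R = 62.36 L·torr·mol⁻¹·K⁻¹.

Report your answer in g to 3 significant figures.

0.0359 g

n(CO2) = PV/RT = (260 × 0.219) / (62.36 × 1017.15) = 0.0008977 mol
n(O2) = (5/4) × 0.0008977 = 0.001122 mol
m(O2) = 0.001122 × 32.00 = 0.03590 g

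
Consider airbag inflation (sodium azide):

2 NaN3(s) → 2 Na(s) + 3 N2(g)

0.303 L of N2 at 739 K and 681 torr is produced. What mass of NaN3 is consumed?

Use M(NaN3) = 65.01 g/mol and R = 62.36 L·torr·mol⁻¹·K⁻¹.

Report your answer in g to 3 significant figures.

0.194 g

n(N2) = PV/RT = (681 × 0.303) / (62.36 × 739) = 0.004478 mol
n(NaN3) = (2/3) × 0.004478 = 0.002985 mol
m(NaN3) = 0.002985 × 65.01 = 0.1941 g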